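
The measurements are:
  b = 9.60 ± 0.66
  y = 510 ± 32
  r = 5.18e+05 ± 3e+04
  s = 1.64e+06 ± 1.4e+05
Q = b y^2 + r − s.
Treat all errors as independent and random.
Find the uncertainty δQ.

3.85e+05

Let p = b·y^2 = 2.5e+06. δp/p = √((1·δb/b)² + (2·δy/y)²) = √(0.00473 + 0.0157) = 0.143, so δp = 3.57e+05.
Q = p + r − s: δQ = √(δp² + δr² + δs²) = √(1.28e+11 + 9e+08 + 1.96e+10) = 3.85e+05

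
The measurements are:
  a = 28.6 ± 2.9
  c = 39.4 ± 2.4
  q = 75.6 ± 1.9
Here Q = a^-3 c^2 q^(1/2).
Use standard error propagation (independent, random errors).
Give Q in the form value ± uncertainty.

Q is a product of powers, so relative uncertainties combine in quadrature:
  (-3·δa/a)² = (-3×0.101)² = 0.0925;  (2·δc/c)² = (2×0.0609)² = 0.0148;  (½·δq/q)² = (0.5×0.0251)² = 0.000158
δQ/Q = √(0.108) = 0.328
Q = 0.577, so δQ = 0.328 × 0.577 = 0.189.

0.577 ± 0.189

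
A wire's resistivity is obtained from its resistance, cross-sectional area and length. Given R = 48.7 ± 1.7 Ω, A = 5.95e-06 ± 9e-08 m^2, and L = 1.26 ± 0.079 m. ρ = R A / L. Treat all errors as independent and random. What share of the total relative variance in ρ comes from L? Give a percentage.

73.1%

(δρ/ρ)² = (1·δR/R)² + (1·δA/A)² + (-1·δL/L)²
  R term: (1×0.0349)² = 0.00122
  A term: (1×0.0151)² = 0.000229
  L term: (-1×0.0627)² = 0.00393
Total = 0.00538. Share from L = 0.00393/0.00538 = 0.731.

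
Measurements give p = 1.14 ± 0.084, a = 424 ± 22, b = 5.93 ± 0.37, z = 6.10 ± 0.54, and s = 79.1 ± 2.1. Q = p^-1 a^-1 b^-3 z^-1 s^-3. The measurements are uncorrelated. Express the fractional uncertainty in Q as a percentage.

23.9%

Each factor contributes (exponent × relative error)² to (δQ/Q)²:
  (-1·δp/p)² = (-1×0.0737)² = 0.00543;  (-1·δa/a)² = (-1×0.0519)² = 0.00269;  (-3·δb/b)² = (-3×0.0624)² = 0.0350;  (-1·δz/z)² = (-1×0.0885)² = 0.00784;  (-3·δs/s)² = (-3×0.0265)² = 0.00634
δQ/Q = √(0.0573) = 0.239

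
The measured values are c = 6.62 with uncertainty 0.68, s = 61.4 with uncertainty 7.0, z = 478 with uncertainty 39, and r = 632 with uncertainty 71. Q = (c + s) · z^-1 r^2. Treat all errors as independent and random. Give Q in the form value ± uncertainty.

Let u = c + s = 68.0. δu = √(δc² + δs²) = √(0.462 + 49.0) = 7.03, so δu/u = 0.103.
Q is then a monomial in u, z, r:
δQ/Q = √((δu/u)² + (-1·δz/z)² + (2·δr/r)²) = √(0.0107 + 0.00666 + 0.0505) = 0.260
Q = 56800, so δQ = 0.260 × 56800 = 14800.

56800 ± 14800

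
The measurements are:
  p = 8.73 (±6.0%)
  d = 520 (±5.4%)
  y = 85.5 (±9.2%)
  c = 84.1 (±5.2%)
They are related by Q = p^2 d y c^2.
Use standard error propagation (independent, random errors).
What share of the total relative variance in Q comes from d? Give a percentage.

7.97%

(δQ/Q)² = (2·δp/p)² + (1·δd/d)² + (1·δy/y)² + (2·δc/c)²
  p term: (2×0.0600)² = 0.0144
  d term: (1×0.0540)² = 0.00292
  y term: (1×0.0920)² = 0.00846
  c term: (2×0.0520)² = 0.0108
Total = 0.0366. Share from d = 0.00292/0.0366 = 0.0797.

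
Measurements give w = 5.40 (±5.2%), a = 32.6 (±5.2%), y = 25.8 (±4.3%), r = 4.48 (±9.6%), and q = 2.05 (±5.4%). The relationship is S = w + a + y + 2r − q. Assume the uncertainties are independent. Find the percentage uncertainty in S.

3.14%

Each term contributes (cᵢ δxᵢ)² to (δS)²:
  (δw)² = 0.0788;  (δa)² = 2.87;  (δy)² = 1.23;  (2·δr)² = 0.740;  (δq)² = 0.0123
δS = √(4.94) = 2.22
S = 70.7, so δS/S = 2.22/70.7 = 0.0314.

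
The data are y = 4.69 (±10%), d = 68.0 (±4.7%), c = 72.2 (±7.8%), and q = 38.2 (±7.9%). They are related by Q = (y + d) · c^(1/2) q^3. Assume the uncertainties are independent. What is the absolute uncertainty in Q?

Let u = y + d = 72.7. δu = √(δy² + δd²) = √(0.220 + 10.2) = 3.23, so δu/u = 0.0444.
Q is then a monomial in u, c, q:
δQ/Q = √((δu/u)² + (½·δc/c)² + (3·δq/q)²) = √(0.00197 + 0.00152 + 0.0562) = 0.244
Q = 3.44e+07, so δQ = 0.244 × 3.44e+07 = 8.41e+06.

8.41e+06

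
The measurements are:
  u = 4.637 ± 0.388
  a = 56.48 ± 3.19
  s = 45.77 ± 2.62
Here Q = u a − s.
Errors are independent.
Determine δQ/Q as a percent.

Let p = u·a = 261.9. δp/p = √((1·δu/u)² + (1·δa/a)²) = √(0.00700 + 0.00319) = 0.101, so δp = 26.4.
Q = p − s: δQ = √(δp² + δs²) = √(699 + 6.86) = 26.6
Q = 216.1, so δQ/Q = 26.6/216.1 = 0.123.

12.3%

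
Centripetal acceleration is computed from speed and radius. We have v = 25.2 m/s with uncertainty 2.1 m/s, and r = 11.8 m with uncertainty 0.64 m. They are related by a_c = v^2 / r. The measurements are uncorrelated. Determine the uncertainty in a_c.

9.43 m/s^2

Each factor contributes (exponent × relative error)² to (δa_c/a_c)²:
  (2·δv/v)² = (2×0.0833)² = 0.0278;  (-1·δr/r)² = (-1×0.0542)² = 0.00294
δa_c/a_c = √(0.0307) = 0.175
a_c = 53.8 m/s^2, so δa_c = 0.175 × 53.8 = 9.43 m/s^2.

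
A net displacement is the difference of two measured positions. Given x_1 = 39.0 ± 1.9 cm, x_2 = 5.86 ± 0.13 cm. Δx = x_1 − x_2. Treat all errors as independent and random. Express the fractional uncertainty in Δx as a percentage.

For a sum/difference, combine absolute errors in quadrature:
  (δx_1)² = 3.61;  (δx_2)² = 0.0169
δΔx = √(3.63) = 1.90 cm
Δx = 33.1 cm, so δΔx/Δx = 1.90/33.1 = 0.0575.

5.75%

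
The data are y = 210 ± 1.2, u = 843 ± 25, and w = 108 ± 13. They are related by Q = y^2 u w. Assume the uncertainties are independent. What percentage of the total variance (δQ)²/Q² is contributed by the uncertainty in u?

(δQ/Q)² = (2·δy/y)² + (1·δu/u)² + (1·δw/w)²
  y term: (2×0.00571)² = 0.000131
  u term: (1×0.0297)² = 0.000879
  w term: (1×0.120)² = 0.0145
Total = 0.0155. Share from u = 0.000879/0.0155 = 0.0567.

5.67%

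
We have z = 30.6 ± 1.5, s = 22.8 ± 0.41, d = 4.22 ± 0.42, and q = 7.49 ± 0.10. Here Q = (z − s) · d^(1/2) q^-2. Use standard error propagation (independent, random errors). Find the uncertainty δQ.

Let u = z − s = 7.80. δu = √(δz² + δs²) = √(2.25 + 0.168) = 1.56, so δu/u = 0.199.
Q is then a monomial in u, d, q:
δQ/Q = √((δu/u)² + (½·δd/d)² + (-2·δq/q)²) = √(0.0397 + 0.00248 + 0.000713) = 0.207
Q = 0.286, so δQ = 0.207 × 0.286 = 0.0592.

0.0592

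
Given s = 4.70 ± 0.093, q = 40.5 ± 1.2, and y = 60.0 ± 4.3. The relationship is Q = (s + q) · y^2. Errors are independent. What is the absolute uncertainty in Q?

23700

Let u = s + q = 45.2. δu = √(δs² + δq²) = √(0.00865 + 1.44) = 1.20, so δu/u = 0.0266.
Q is then a monomial in u, y:
δQ/Q = √((δu/u)² + (2·δy/y)²) = √(0.000709 + 0.0205) = 0.146
Q = 1.63e+05, so δQ = 0.146 × 1.63e+05 = 23700.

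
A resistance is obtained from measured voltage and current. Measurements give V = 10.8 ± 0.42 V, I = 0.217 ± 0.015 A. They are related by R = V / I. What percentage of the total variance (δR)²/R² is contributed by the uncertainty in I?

(δR/R)² = (1·δV/V)² + (-1·δI/I)²
  V term: (1×0.0389)² = 0.00151
  I term: (-1×0.0691)² = 0.00478
Total = 0.00629. Share from I = 0.00478/0.00629 = 0.760.

76.0%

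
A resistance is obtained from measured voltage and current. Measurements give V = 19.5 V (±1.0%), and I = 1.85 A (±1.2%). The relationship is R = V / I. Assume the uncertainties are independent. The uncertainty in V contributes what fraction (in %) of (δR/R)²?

(δR/R)² = (1·δV/V)² + (-1·δI/I)²
  V term: (1×0.0100)² = 0.000100
  I term: (-1×0.0120)² = 0.000144
Total = 0.000244. Share from V = 0.000100/0.000244 = 0.410.

41.0%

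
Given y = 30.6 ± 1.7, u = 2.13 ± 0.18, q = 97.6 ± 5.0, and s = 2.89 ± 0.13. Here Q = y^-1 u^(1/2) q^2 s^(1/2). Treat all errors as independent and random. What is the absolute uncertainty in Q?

97.3

Each factor contributes (exponent × relative error)² to (δQ/Q)²:
  (-1·δy/y)² = (-1×0.0556)² = 0.00309;  (½·δu/u)² = (0.5×0.0845)² = 0.00179;  (2·δq/q)² = (2×0.0512)² = 0.0105;  (½·δs/s)² = (0.5×0.0450)² = 0.000506
δQ/Q = √(0.0159) = 0.126
Q = 772, so δQ = 0.126 × 772 = 97.3.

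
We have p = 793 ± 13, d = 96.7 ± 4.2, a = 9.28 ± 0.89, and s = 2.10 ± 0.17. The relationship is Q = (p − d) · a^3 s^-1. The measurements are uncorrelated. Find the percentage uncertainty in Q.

30.0%

Let u = p − d = 696. δu = √(δp² + δd²) = √(169 + 17.6) = 13.7, so δu/u = 0.0196.
Q is then a monomial in u, a, s:
δQ/Q = √((δu/u)² + (3·δa/a)² + (-1·δs/s)²) = √(0.000385 + 0.0828 + 0.00655) = 0.300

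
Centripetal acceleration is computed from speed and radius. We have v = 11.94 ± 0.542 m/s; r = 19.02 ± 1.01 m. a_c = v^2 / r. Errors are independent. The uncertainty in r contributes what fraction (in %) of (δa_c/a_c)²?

(δa_c/a_c)² = (2·δv/v)² + (-1·δr/r)²
  v term: (2×0.0454)² = 0.00824
  r term: (-1×0.0531)² = 0.00282
Total = 0.0111. Share from r = 0.00282/0.0111 = 0.255.

25.5%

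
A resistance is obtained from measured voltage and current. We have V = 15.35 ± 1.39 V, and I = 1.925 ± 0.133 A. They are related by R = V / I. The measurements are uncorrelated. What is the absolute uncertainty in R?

Relative error in a monomial: (δR/R)² = Σ (nᵢ · δxᵢ/xᵢ)².
  (1·δV/V)² = (1×0.0906)² = 0.00820;  (-1·δI/I)² = (-1×0.0691)² = 0.00477
δR/R = √(0.0130) = 0.114
R = 7.974 Ω, so δR = 0.114 × 7.974 = 0.908 Ω.

0.908 Ω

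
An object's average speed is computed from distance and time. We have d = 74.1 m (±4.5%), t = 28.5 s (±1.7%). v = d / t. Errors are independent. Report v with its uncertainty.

2.60 ± 0.125 m/s

v is a product of powers, so relative uncertainties combine in quadrature:
  (1·δd/d)² = (1×0.0450)² = 0.00202;  (-1·δt/t)² = (-1×0.0170)² = 0.000289
δv/v = √(0.00231) = 0.0481
v = 2.60 m/s, so δv = 0.0481 × 2.60 = 0.125 m/s.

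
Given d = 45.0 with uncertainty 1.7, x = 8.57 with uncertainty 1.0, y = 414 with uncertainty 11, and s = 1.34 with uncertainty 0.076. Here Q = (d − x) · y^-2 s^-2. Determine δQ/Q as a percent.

Let u = d − x = 36.4. δu = √(δd² + δx²) = √(2.89 + 1.00) = 1.97, so δu/u = 0.0541.
Q is then a monomial in u, y, s:
δQ/Q = √((δu/u)² + (-2·δy/y)² + (-2·δs/s)²) = √(0.00293 + 0.00282 + 0.0129) = 0.136

13.6%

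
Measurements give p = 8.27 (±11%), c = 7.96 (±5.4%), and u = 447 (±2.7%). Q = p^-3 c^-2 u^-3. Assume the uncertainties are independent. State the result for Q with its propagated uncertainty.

(3.12 ± 1.11) × 10^-13

Since Q is a product/quotient, work with relative uncertainties:
  (-3·δp/p)² = (-3×0.110)² = 0.109;  (-2·δc/c)² = (-2×0.0540)² = 0.0117;  (-3·δu/u)² = (-3×0.0270)² = 0.00656
δQ/Q = √(0.127) = 0.357
Q = 3.12e-13, so δQ = 0.357 × 3.12e-13 = 1.11e-13.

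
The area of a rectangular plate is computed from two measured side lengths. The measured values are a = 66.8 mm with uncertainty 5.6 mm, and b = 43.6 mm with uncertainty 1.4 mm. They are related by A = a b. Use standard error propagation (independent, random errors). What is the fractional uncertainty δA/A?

Relative error in a monomial: (δA/A)² = Σ (nᵢ · δxᵢ/xᵢ)².
  (1·δa/a)² = (1×0.0838)² = 0.00703;  (1·δb/b)² = (1×0.0321)² = 0.00103
δA/A = √(0.00806) = 0.0898

0.0898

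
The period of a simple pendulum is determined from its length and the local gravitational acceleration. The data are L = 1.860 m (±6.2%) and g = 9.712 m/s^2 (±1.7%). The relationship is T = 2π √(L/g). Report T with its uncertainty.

Each factor contributes (exponent × relative error)² to (δT/T)²:
  (½·δL/L)² = (0.5×0.0620)² = 0.000961;  (−½·δg/g)² = (-0.5×0.0170)² = 7.23e-05
δT/T = √(0.00103) = 0.0321
T = 2.750 s, so δT = 0.0321 × 2.750 = 0.0884 s.

2.750 ± 0.0884 s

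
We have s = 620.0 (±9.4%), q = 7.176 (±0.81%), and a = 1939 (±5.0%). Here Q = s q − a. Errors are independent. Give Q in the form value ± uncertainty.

2510 ± 431

Let p = s·q = 4449. δp/p = √((1·δs/s)² + (1·δq/q)²) = √(0.00884 + 6.56e-05) = 0.0943, so δp = 420.
Q = p − a: δQ = √(δp² + δa²) = √(1.76e+05 + 9400) = 431
Q = 2510.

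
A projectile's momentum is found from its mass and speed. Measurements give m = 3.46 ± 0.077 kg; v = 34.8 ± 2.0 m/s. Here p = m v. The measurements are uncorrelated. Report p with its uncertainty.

120 ± 7.42 kg·m/s

Since p is a product/quotient, work with relative uncertainties:
  (1·δm/m)² = (1×0.0223)² = 0.000495;  (1·δv/v)² = (1×0.0575)² = 0.00330
δp/p = √(0.00380) = 0.0616
p = 120 kg·m/s, so δp = 0.0616 × 120 = 7.42 kg·m/s.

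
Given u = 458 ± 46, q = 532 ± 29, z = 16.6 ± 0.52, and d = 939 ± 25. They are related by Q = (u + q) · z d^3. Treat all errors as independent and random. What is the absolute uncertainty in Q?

Let w = u + q = 990. δw = √(δu² + δq²) = √(2120 + 841) = 54.4, so δw/w = 0.0549.
Q is then a monomial in w, z, d:
δQ/Q = √((δw/w)² + (1·δz/z)² + (3·δd/d)²) = √(0.00302 + 0.000981 + 0.00638) = 0.102
Q = 1.36e+13, so δQ = 0.102 × 1.36e+13 = 1.39e+12.

1.39e+12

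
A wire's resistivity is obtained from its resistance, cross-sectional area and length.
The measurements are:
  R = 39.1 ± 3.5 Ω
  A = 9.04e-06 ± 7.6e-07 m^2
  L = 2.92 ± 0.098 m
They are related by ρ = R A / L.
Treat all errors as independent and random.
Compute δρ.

For a monomial ρ ∝ R, A, L^-1, fractional errors add in quadrature:
  (1·δR/R)² = (1×0.0895)² = 0.00801;  (1·δA/A)² = (1×0.0841)² = 0.00707;  (-1·δL/L)² = (-1×0.0336)² = 0.00113
δρ/ρ = √(0.0162) = 0.127
ρ = 0.000121 Ω·m, so δρ = 0.127 × 0.000121 = 1.54e-05 Ω·m.

1.54e-05 Ω·m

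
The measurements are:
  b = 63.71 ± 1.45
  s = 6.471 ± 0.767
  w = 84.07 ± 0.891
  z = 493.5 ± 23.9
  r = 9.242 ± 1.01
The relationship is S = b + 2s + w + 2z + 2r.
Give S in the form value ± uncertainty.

1166 ± 47.9

Sums and differences: (δS)² = Σ (cᵢ δxᵢ)².
  (δb)² = 2.10;  (2·δs)² = 2.35;  (δw)² = 0.794;  (2·δz)² = 2280;  (2·δr)² = 4.08
δS = √(2290) = 47.9
S = 1166.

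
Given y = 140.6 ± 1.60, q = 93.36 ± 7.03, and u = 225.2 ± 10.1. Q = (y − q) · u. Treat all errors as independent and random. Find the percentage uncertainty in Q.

15.9%

Let w = y − q = 47.24. δw = √(δy² + δq²) = √(2.56 + 49.4) = 7.21, so δw/w = 0.153.
Q is then a monomial in w, u:
δQ/Q = √((δw/w)² + (1·δu/u)²) = √(0.0233 + 0.00201) = 0.159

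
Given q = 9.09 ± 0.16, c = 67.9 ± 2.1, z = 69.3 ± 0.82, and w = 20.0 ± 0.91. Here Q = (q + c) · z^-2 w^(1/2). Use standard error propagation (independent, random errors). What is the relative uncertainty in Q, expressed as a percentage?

4.27%

Let u = q + c = 77.0. δu = √(δq² + δc²) = √(0.0256 + 4.41) = 2.11, so δu/u = 0.0274.
Q is then a monomial in u, z, w:
δQ/Q = √((δu/u)² + (-2·δz/z)² + (½·δw/w)²) = √(0.000748 + 0.000560 + 0.000518) = 0.0427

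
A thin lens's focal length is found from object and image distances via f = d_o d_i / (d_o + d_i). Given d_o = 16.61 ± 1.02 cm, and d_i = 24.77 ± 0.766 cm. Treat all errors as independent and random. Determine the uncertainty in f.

∂f/∂d_o = (d_i/(d_o+d_i))² = 0.358;  ∂f/∂d_i = (d_o/(d_o+d_i))² = 0.161
δf = √((∂f/∂d_o · δd_o)² + (∂f/∂d_i · δd_i)²) = √(0.134 + 0.0152) = 0.386 cm

0.386 cm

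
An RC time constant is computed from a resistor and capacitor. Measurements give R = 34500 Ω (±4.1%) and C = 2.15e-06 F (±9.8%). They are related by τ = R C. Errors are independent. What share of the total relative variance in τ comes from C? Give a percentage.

85.1%

(δτ/τ)² = (1·δR/R)² + (1·δC/C)²
  R term: (1×0.0410)² = 0.00168
  C term: (1×0.0980)² = 0.00960
Total = 0.0113. Share from C = 0.00960/0.0113 = 0.851.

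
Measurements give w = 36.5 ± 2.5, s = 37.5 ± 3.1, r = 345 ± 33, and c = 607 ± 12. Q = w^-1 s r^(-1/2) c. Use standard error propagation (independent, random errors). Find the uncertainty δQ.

Relative error in a monomial: (δQ/Q)² = Σ (nᵢ · δxᵢ/xᵢ)².
  (-1·δw/w)² = (-1×0.0685)² = 0.00469;  (1·δs/s)² = (1×0.0827)² = 0.00683;  (−½·δr/r)² = (-0.5×0.0957)² = 0.00229;  (1·δc/c)² = (1×0.0198)² = 0.000391
δQ/Q = √(0.0142) = 0.119
Q = 33.6, so δQ = 0.119 × 33.6 = 4.00.

4.00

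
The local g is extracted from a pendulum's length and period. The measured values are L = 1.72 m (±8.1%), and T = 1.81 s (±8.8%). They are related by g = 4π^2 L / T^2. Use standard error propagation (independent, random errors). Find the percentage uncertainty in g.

Relative error in a monomial: (δg/g)² = Σ (nᵢ · δxᵢ/xᵢ)².
  (1·δL/L)² = (1×0.0810)² = 0.00656;  (-2·δT/T)² = (-2×0.0880)² = 0.0310
δg/g = √(0.0375) = 0.194

19.4%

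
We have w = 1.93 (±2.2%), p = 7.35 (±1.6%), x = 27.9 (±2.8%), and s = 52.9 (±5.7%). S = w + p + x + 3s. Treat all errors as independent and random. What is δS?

9.08

Absolute uncertainties add in quadrature for a linear combination:
  (δw)² = 0.00180;  (δp)² = 0.0138;  (δx)² = 0.610;  (3·δs)² = 81.8
δS = √(82.5) = 9.08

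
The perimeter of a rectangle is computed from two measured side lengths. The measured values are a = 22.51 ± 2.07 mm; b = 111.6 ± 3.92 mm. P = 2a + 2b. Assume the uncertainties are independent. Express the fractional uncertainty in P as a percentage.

3.31%

Sums and differences: (δP)² = Σ (cᵢ δxᵢ)².
  (2·δa)² = 17.1;  (2·δb)² = 61.5
δP = √(78.6) = 8.87 mm
P = 268.2 mm, so δP/P = 8.87/268.2 = 0.0331.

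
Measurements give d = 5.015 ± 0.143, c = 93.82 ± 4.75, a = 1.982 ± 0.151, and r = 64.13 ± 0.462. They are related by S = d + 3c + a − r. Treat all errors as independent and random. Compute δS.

S is a linear combination, so absolute uncertainties add in quadrature:
  (δd)² = 0.0204;  (3·δc)² = 203;  (δa)² = 0.0228;  (δr)² = 0.213
δS = √(203) = 14.3

14.3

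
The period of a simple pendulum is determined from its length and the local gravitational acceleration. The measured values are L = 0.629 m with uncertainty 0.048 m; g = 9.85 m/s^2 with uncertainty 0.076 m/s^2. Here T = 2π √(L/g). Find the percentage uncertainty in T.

For a monomial T ∝ L^(1/2), g^(-1/2), fractional errors add in quadrature:
  (½·δL/L)² = (0.5×0.0763)² = 0.00146;  (−½·δg/g)² = (-0.5×0.00772)² = 1.49e-05
δT/T = √(0.00147) = 0.0384

3.84%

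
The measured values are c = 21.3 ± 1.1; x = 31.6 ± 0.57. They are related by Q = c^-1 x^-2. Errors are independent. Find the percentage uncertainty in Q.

6.30%

Products/powers → add relative errors in quadrature, weighted by exponent:
  (-1·δc/c)² = (-1×0.0516)² = 0.00267;  (-2·δx/x)² = (-2×0.0180)² = 0.00130
δQ/Q = √(0.00397) = 0.0630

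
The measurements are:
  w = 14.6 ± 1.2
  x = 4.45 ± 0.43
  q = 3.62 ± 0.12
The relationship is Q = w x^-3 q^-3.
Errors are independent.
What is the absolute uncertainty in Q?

For a monomial Q ∝ w, x^-3, q^-3, fractional errors add in quadrature:
  (1·δw/w)² = (1×0.0822)² = 0.00676;  (-3·δx/x)² = (-3×0.0966)² = 0.0840;  (-3·δq/q)² = (-3×0.0331)² = 0.00989
δQ/Q = √(0.101) = 0.317
Q = 0.00349, so δQ = 0.317 × 0.00349 = 0.00111.

0.00111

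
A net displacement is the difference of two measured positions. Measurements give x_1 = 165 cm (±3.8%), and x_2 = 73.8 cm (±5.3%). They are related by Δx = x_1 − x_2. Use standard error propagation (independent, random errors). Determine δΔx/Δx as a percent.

Each term contributes (cᵢ δxᵢ)² to (δΔx)²:
  (δx_1)² = 39.3;  (δx_2)² = 15.3
δΔx = √(54.6) = 7.39 cm
Δx = 91.2 cm, so δΔx/Δx = 7.39/91.2 = 0.0810.

8.10%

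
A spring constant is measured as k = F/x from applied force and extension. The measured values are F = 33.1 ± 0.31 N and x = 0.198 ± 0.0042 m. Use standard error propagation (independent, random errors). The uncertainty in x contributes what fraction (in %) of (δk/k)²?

83.7%

(δk/k)² = (1·δF/F)² + (-1·δx/x)²
  F term: (1×0.00937)² = 8.77e-05
  x term: (-1×0.0212)² = 0.000450
Total = 0.000538. Share from x = 0.000450/0.000538 = 0.837.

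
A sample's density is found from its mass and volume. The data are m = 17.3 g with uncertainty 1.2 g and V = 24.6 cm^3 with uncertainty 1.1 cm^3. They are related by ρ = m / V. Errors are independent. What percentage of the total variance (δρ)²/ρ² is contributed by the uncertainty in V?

29.4%

(δρ/ρ)² = (1·δm/m)² + (-1·δV/V)²
  m term: (1×0.0694)² = 0.00481
  V term: (-1×0.0447)² = 0.00200
Total = 0.00681. Share from V = 0.00200/0.00681 = 0.294.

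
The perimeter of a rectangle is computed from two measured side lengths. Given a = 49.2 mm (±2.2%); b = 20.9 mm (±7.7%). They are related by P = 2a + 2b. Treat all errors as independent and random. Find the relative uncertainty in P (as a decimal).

For a sum/difference, combine absolute errors in quadrature:
  (2·δa)² = 4.69;  (2·δb)² = 10.4
δP = √(15.0) = 3.88 mm
P = 140 mm, so δP/P = 3.88/140 = 0.0277.

0.0277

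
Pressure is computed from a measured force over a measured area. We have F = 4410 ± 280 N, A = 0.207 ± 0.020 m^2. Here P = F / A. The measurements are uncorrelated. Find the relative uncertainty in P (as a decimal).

Relative error in a monomial: (δP/P)² = Σ (nᵢ · δxᵢ/xᵢ)².
  (1·δF/F)² = (1×0.0635)² = 0.00403;  (-1·δA/A)² = (-1×0.0966)² = 0.00934
δP/P = √(0.0134) = 0.116

0.116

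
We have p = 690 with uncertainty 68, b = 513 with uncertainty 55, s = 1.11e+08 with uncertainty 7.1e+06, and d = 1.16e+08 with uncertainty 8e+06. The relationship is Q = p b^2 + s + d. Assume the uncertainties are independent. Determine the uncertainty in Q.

Let w = p·b^2 = 1.82e+08. δw/w = √((1·δp/p)² + (2·δb/b)²) = √(0.00971 + 0.0460) = 0.236, so δw = 4.29e+07.
Q = w + s + d: δQ = √(δw² + δs² + δd²) = √(1.84e+15 + 5.04e+13 + 6.4e+13) = 4.42e+07

4.42e+07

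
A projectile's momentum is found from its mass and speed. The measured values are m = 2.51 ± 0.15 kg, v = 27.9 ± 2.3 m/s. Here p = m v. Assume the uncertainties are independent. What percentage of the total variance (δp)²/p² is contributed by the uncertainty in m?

(δp/p)² = (1·δm/m)² + (1·δv/v)²
  m term: (1×0.0598)² = 0.00357
  v term: (1×0.0824)² = 0.00680
Total = 0.0104. Share from m = 0.00357/0.0104 = 0.344.

34.4%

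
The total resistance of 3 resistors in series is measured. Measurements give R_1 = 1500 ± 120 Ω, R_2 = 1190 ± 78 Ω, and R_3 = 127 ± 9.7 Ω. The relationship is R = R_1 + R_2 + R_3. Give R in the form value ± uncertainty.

2820 ± 143 Ω

Sums and differences: (δR)² = Σ (cᵢ δxᵢ)².
  (δR_1)² = 14400;  (δR_2)² = 6080;  (δR_3)² = 94.1
δR = √(20600) = 143 Ω
R = 2820 Ω.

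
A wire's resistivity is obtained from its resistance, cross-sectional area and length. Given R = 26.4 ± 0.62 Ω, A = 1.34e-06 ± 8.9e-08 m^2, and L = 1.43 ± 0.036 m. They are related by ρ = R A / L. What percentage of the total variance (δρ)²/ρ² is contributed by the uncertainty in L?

(δρ/ρ)² = (1·δR/R)² + (1·δA/A)² + (-1·δL/L)²
  R term: (1×0.0235)² = 0.000552
  A term: (1×0.0664)² = 0.00441
  L term: (-1×0.0252)² = 0.000634
Total = 0.00560. Share from L = 0.000634/0.00560 = 0.113.

11.3%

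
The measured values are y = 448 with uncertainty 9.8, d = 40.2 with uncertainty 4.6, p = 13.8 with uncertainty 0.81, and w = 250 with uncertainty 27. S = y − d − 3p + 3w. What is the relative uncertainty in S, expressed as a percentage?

S is a linear combination, so absolute uncertainties add in quadrature:
  (δy)² = 96.0;  (δd)² = 21.2;  (3·δp)² = 5.90;  (3·δw)² = 6560
δS = √(6680) = 81.8
S = 1120, so δS/S = 81.8/1120 = 0.0732.

7.32%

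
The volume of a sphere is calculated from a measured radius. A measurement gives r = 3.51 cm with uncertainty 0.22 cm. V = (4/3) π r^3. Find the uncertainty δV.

V ∝ r^3, so δV/V = |3| · δr/r = 3 × 0.0627 = 0.188.
V = 181 cm^3, so δV = 0.188 × 181 = 34.1 cm^3.

34.1 cm^3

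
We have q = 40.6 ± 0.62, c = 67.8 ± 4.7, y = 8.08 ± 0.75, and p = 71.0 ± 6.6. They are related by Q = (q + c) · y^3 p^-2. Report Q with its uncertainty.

Let u = q + c = 108. δu = √(δq² + δc²) = √(0.384 + 22.1) = 4.74, so δu/u = 0.0437.
Q is then a monomial in u, y, p:
δQ/Q = √((δu/u)² + (3·δy/y)² + (-2·δp/p)²) = √(0.00191 + 0.0775 + 0.0346) = 0.338
Q = 11.3, so δQ = 0.338 × 11.3 = 3.83.

11.3 ± 3.83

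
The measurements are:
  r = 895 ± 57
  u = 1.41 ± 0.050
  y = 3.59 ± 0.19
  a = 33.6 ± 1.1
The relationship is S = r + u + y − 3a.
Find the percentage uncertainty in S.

S is a linear combination, so absolute uncertainties add in quadrature:
  (δr)² = 3250;  (δu)² = 0.00250;  (δy)² = 0.0361;  (3·δa)² = 10.9
δS = √(3260) = 57.1
S = 799, so δS/S = 57.1/799 = 0.0714.

7.14%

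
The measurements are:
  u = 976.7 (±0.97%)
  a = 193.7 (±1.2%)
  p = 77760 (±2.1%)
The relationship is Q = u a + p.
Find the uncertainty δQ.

Let w = u·a = 189200. δw/w = √((1·δu/u)² + (1·δa/a)²) = √(9.41e-05 + 0.000144) = 0.0154, so δw = 2920.
Q = w + p: δQ = √(δw² + δp²) = √(8.52e+06 + 2.67e+06) = 3340

3340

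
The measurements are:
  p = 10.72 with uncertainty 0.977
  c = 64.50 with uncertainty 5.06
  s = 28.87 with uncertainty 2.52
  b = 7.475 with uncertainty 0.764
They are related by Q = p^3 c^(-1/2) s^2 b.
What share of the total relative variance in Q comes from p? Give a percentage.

63.8%

(δQ/Q)² = (3·δp/p)² + (−½·δc/c)² + (2·δs/s)² + (1·δb/b)²
  p term: (3×0.0911)² = 0.0748
  c term: (-0.5×0.0784)² = 0.00154
  s term: (2×0.0873)² = 0.0305
  b term: (1×0.102)² = 0.0104
Total = 0.117. Share from p = 0.0748/0.117 = 0.638.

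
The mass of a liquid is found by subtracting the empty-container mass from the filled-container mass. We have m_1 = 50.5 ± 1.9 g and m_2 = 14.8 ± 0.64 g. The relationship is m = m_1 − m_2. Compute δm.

For a sum/difference, combine absolute errors in quadrature:
  (δm_1)² = 3.61;  (δm_2)² = 0.410
δm = √(4.02) = 2.00 g

2.00 g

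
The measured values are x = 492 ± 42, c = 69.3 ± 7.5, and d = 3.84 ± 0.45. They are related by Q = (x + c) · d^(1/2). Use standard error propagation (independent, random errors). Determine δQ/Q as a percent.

9.60%

Let u = x + c = 561. δu = √(δx² + δc²) = √(1760 + 56.2) = 42.7, so δu/u = 0.0760.
Q is then a monomial in u, d:
δQ/Q = √((δu/u)² + (½·δd/d)²) = √(0.00578 + 0.00343) = 0.0960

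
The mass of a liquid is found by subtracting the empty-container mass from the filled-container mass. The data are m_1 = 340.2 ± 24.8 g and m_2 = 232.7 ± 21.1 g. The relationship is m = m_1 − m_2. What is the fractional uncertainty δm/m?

0.303

m is a linear combination, so absolute uncertainties add in quadrature:
  (δm_1)² = 615;  (δm_2)² = 445
δm = √(1060) = 32.6 g
m = 107.5 g, so δm/m = 32.6/107.5 = 0.303.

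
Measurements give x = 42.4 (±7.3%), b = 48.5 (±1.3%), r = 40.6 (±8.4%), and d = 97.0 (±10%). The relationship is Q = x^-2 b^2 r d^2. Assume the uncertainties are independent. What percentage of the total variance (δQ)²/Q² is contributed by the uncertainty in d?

(δQ/Q)² = (-2·δx/x)² + (2·δb/b)² + (1·δr/r)² + (2·δd/d)²
  x term: (-2×0.0730)² = 0.0213
  b term: (2×0.0130)² = 0.000676
  r term: (1×0.0840)² = 0.00706
  d term: (2×0.100)² = 0.0400
Total = 0.0690. Share from d = 0.0400/0.0690 = 0.579.

57.9%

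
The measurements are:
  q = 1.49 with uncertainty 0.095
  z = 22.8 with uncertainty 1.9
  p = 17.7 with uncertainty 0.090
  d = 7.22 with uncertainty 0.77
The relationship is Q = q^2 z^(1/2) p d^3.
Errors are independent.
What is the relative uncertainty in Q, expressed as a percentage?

Q is a product of powers, so relative uncertainties combine in quadrature:
  (2·δq/q)² = (2×0.0638)² = 0.0163;  (½·δz/z)² = (0.5×0.0833)² = 0.00174;  (1·δp/p)² = (1×0.00508)² = 2.59e-05;  (3·δd/d)² = (3×0.107)² = 0.102
δQ/Q = √(0.120) = 0.347

34.7%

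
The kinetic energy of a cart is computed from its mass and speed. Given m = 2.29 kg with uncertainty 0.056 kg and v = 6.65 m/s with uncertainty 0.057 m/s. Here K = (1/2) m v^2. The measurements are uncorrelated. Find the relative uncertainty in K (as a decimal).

0.0299

Relative error in a monomial: (δK/K)² = Σ (nᵢ · δxᵢ/xᵢ)².
  (1·δm/m)² = (1×0.0245)² = 0.000598;  (2·δv/v)² = (2×0.00857)² = 0.000294
δK/K = √(0.000892) = 0.0299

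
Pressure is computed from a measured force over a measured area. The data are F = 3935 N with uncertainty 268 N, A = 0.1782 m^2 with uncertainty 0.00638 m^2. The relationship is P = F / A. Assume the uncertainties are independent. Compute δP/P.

Since P is a product/quotient, work with relative uncertainties:
  (1·δF/F)² = (1×0.0681)² = 0.00464;  (-1·δA/A)² = (-1×0.0358)² = 0.00128
δP/P = √(0.00592) = 0.0769

0.0769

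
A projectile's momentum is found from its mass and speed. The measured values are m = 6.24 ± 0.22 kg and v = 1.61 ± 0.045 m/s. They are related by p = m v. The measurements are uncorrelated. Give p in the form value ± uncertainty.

10.0 ± 0.452 kg·m/s

Products/powers → add relative errors in quadrature, weighted by exponent:
  (1·δm/m)² = (1×0.0353)² = 0.00124;  (1·δv/v)² = (1×0.0280)² = 0.000781
δp/p = √(0.00202) = 0.0450
p = 10.0 kg·m/s, so δp = 0.0450 × 10.0 = 0.452 kg·m/s.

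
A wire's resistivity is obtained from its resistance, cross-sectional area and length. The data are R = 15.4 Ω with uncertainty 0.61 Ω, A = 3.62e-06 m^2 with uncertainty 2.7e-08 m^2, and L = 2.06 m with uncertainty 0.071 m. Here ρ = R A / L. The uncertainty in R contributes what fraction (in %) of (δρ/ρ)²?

55.8%

(δρ/ρ)² = (1·δR/R)² + (1·δA/A)² + (-1·δL/L)²
  R term: (1×0.0396)² = 0.00157
  A term: (1×0.00746)² = 5.56e-05
  L term: (-1×0.0345)² = 0.00119
Total = 0.00281. Share from R = 0.00157/0.00281 = 0.558.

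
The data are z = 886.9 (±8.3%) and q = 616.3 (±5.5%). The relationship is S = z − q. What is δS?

81.0

For a sum/difference, combine absolute errors in quadrature:
  (δz)² = 5420;  (δq)² = 1150
δS = √(6570) = 81.0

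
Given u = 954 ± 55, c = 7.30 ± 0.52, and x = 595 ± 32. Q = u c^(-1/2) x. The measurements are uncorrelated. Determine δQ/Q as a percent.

For a monomial Q ∝ u, c^(-1/2), x, fractional errors add in quadrature:
  (1·δu/u)² = (1×0.0577)² = 0.00332;  (−½·δc/c)² = (-0.5×0.0712)² = 0.00127;  (1·δx/x)² = (1×0.0538)² = 0.00289
δQ/Q = √(0.00748) = 0.0865

8.65%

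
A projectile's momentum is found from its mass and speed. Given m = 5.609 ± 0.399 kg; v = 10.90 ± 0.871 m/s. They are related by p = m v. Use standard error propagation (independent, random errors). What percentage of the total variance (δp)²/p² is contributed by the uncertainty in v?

(δp/p)² = (1·δm/m)² + (1·δv/v)²
  m term: (1×0.0711)² = 0.00506
  v term: (1×0.0799)² = 0.00639
Total = 0.0114. Share from v = 0.00639/0.0114 = 0.558.

55.8%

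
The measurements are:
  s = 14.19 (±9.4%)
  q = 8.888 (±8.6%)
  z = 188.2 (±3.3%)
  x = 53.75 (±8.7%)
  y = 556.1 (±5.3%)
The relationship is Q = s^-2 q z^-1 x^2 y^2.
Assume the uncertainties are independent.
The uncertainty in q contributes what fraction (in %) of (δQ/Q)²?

8.67%

(δQ/Q)² = (-2·δs/s)² + (1·δq/q)² + (-1·δz/z)² + (2·δx/x)² + (2·δy/y)²
  s term: (-2×0.0940)² = 0.0353
  q term: (1×0.0860)² = 0.00740
  z term: (-1×0.0330)² = 0.00109
  x term: (2×0.0870)² = 0.0303
  y term: (2×0.0530)² = 0.0112
Total = 0.0853. Share from q = 0.00740/0.0853 = 0.0867.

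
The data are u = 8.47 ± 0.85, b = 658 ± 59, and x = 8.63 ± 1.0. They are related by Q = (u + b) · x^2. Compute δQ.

Let w = u + b = 666. δw = √(δu² + δb²) = √(0.722 + 3480) = 59.0, so δw/w = 0.0885.
Q is then a monomial in w, x:
δQ/Q = √((δw/w)² + (2·δx/x)²) = √(0.00784 + 0.0537) = 0.248
Q = 49600, so δQ = 0.248 × 49600 = 12300.

12300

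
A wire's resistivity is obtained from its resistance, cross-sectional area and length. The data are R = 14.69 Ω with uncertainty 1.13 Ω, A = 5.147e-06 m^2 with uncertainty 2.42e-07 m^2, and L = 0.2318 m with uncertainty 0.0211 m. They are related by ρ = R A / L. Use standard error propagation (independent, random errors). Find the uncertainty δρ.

4.18e-05 Ω·m

Since ρ is a product/quotient, work with relative uncertainties:
  (1·δR/R)² = (1×0.0769)² = 0.00592;  (1·δA/A)² = (1×0.0470)² = 0.00221;  (-1·δL/L)² = (-1×0.0910)² = 0.00829
δρ/ρ = √(0.0164) = 0.128
ρ = 0.0003262 Ω·m, so δρ = 0.128 × 0.0003262 = 4.18e-05 Ω·m.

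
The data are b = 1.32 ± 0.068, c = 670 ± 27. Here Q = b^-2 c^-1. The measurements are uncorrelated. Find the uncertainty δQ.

9.48e-05

Q is a product of powers, so relative uncertainties combine in quadrature:
  (-2·δb/b)² = (-2×0.0515)² = 0.0106;  (-1·δc/c)² = (-1×0.0403)² = 0.00162
δQ/Q = √(0.0122) = 0.111
Q = 0.000857, so δQ = 0.111 × 0.000857 = 9.48e-05.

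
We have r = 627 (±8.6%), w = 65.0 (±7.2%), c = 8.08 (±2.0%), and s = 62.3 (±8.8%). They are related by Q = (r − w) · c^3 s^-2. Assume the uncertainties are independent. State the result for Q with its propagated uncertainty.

76.4 ± 16.0

Let u = r − w = 562. δu = √(δr² + δw²) = √(2910 + 21.9) = 54.1, so δu/u = 0.0963.
Q is then a monomial in u, c, s:
δQ/Q = √((δu/u)² + (3·δc/c)² + (-2·δs/s)²) = √(0.00928 + 0.00360 + 0.0310) = 0.209
Q = 76.4, so δQ = 0.209 × 76.4 = 16.0.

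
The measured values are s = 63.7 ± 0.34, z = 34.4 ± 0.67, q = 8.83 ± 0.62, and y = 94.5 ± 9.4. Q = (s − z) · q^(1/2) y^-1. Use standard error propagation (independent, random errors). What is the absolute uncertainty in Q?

Let u = s − z = 29.3. δu = √(δs² + δz²) = √(0.116 + 0.449) = 0.751, so δu/u = 0.0256.
Q is then a monomial in u, q, y:
δQ/Q = √((δu/u)² + (½·δq/q)² + (-1·δy/y)²) = √(0.000658 + 0.00123 + 0.00989) = 0.109
Q = 0.921, so δQ = 0.109 × 0.921 = 0.100.

0.100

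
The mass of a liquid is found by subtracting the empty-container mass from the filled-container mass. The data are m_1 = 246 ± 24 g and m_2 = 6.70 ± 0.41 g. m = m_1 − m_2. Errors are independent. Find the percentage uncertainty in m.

10.0%

Sums and differences: (δm)² = Σ (cᵢ δxᵢ)².
  (δm_1)² = 576;  (δm_2)² = 0.168
δm = √(576) = 24.0 g
m = 239 g, so δm/m = 24.0/239 = 0.100.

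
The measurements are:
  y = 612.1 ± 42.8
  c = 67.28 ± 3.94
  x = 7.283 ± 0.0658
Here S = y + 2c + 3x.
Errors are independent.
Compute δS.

Absolute uncertainties add in quadrature for a linear combination:
  (δy)² = 1830;  (2·δc)² = 62.1;  (3·δx)² = 0.0390
δS = √(1890) = 43.5

43.5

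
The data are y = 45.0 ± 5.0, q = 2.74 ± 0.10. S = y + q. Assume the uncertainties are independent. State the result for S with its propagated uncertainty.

47.7 ± 5.00

For a sum/difference, combine absolute errors in quadrature:
  (δy)² = 25.0;  (δq)² = 0.0100
δS = √(25.0) = 5.00
S = 47.7.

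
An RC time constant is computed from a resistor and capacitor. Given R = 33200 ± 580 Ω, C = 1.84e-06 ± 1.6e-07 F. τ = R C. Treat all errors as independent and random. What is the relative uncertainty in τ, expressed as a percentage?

8.87%

For a monomial τ ∝ R, C, fractional errors add in quadrature:
  (1·δR/R)² = (1×0.0175)² = 0.000305;  (1·δC/C)² = (1×0.0870)² = 0.00756
δτ/τ = √(0.00787) = 0.0887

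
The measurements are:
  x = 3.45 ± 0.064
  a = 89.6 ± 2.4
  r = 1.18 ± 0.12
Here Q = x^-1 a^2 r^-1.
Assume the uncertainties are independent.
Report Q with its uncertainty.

1970 ± 230

Products/powers → add relative errors in quadrature, weighted by exponent:
  (-1·δx/x)² = (-1×0.0186)² = 0.000344;  (2·δa/a)² = (2×0.0268)² = 0.00287;  (-1·δr/r)² = (-1×0.102)² = 0.0103
δQ/Q = √(0.0136) = 0.116
Q = 1970, so δQ = 0.116 × 1970 = 230.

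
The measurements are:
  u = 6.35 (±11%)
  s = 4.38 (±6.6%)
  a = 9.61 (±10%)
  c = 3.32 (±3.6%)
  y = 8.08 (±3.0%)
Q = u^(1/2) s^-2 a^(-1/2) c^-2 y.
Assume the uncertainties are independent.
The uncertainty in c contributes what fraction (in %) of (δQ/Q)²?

17.9%

(δQ/Q)² = (½·δu/u)² + (-2·δs/s)² + (−½·δa/a)² + (-2·δc/c)² + (1·δy/y)²
  u term: (0.5×0.110)² = 0.00303
  s term: (-2×0.0660)² = 0.0174
  a term: (-0.5×0.100)² = 0.00250
  c term: (-2×0.0360)² = 0.00518
  y term: (1×0.0300)² = 0.000900
Total = 0.0290. Share from c = 0.00518/0.0290 = 0.179.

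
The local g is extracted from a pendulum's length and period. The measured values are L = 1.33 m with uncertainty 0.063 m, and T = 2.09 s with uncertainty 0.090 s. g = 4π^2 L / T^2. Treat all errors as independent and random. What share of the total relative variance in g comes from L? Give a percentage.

23.2%

(δg/g)² = (1·δL/L)² + (-2·δT/T)²
  L term: (1×0.0474)² = 0.00224
  T term: (-2×0.0431)² = 0.00742
Total = 0.00966. Share from L = 0.00224/0.00966 = 0.232.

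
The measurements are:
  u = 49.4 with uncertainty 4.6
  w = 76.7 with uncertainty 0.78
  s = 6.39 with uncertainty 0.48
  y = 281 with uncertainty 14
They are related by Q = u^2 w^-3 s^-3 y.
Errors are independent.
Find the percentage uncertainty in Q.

29.8%

Q is a product of powers, so relative uncertainties combine in quadrature:
  (2·δu/u)² = (2×0.0931)² = 0.0347;  (-3·δw/w)² = (-3×0.0102)² = 0.000931;  (-3·δs/s)² = (-3×0.0751)² = 0.0508;  (1·δy/y)² = (1×0.0498)² = 0.00248
δQ/Q = √(0.0889) = 0.298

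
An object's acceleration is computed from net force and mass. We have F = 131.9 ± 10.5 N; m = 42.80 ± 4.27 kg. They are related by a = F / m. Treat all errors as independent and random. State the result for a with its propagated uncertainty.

For a monomial a ∝ F, m^-1, fractional errors add in quadrature:
  (1·δF/F)² = (1×0.0796)² = 0.00634;  (-1·δm/m)² = (-1×0.0998)² = 0.00995
δa/a = √(0.0163) = 0.128
a = 3.082 m/s^2, so δa = 0.128 × 3.082 = 0.393 m/s^2.

3.082 ± 0.393 m/s^2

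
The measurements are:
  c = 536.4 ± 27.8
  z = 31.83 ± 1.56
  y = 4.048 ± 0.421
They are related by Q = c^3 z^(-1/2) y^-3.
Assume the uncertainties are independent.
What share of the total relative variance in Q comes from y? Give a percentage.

79.7%

(δQ/Q)² = (3·δc/c)² + (−½·δz/z)² + (-3·δy/y)²
  c term: (3×0.0518)² = 0.0242
  z term: (-0.5×0.0490)² = 0.000601
  y term: (-3×0.104)² = 0.0973
Total = 0.122. Share from y = 0.0973/0.122 = 0.797.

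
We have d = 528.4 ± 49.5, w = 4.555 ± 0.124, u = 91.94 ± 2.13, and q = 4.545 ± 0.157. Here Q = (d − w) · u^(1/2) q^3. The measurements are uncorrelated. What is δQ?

Let h = d − w = 523.8. δh = √(δd² + δw²) = √(2450 + 0.0154) = 49.5, so δh/h = 0.0945.
Q is then a monomial in h, u, q:
δQ/Q = √((δh/h)² + (½·δu/u)² + (3·δq/q)²) = √(0.00893 + 0.000134 + 0.0107) = 0.141
Q = 471600, so δQ = 0.141 × 471600 = 66400.

66400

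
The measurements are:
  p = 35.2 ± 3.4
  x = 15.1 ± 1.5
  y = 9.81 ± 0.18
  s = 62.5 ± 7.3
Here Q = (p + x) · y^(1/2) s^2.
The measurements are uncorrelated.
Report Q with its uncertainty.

Let u = p + x = 50.3. δu = √(δp² + δx²) = √(11.6 + 2.25) = 3.72, so δu/u = 0.0739.
Q is then a monomial in u, y, s:
δQ/Q = √((δu/u)² + (½·δy/y)² + (2·δs/s)²) = √(0.00546 + 8.42e-05 + 0.0546) = 0.245
Q = 6.15e+05, so δQ = 0.245 × 6.15e+05 = 1.51e+05.

(6.15 ± 1.51) × 10^5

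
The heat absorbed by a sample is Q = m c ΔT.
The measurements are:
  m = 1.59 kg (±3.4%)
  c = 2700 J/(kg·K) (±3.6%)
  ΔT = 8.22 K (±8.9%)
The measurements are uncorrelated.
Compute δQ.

For a monomial Q ∝ m, c, ΔT, fractional errors add in quadrature:
  (1·δm/m)² = (1×0.0340)² = 0.00116;  (1·δc/c)² = (1×0.0360)² = 0.00130;  (1·δΔT/ΔT)² = (1×0.0890)² = 0.00792
δQ/Q = √(0.0104) = 0.102
Q = 35300 J, so δQ = 0.102 × 35300 = 3590 J.

3590 J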